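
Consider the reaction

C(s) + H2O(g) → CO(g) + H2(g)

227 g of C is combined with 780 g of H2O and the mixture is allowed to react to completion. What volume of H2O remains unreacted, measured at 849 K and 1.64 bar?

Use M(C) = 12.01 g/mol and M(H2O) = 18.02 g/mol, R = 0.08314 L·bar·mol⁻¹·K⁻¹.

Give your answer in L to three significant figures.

1050 L

n(C) = 227 / 12.01 = 18.90 mol
n(H2O) = 780 / 18.02 = 43.29 mol
For 18.90 mol C, stoichiometry requires (1/1) × 18.90 = 18.90 mol H2O; 43.29 mol is available, so C is limiting.
n(H2O) consumed = (1/1) × 18.90 = 18.90 mol; remaining = 43.29 − 18.90 = 24.39 mol
V(H2O) = nRT/P = 24.39 × 0.08314 × 849 / 1.64 = 1050 L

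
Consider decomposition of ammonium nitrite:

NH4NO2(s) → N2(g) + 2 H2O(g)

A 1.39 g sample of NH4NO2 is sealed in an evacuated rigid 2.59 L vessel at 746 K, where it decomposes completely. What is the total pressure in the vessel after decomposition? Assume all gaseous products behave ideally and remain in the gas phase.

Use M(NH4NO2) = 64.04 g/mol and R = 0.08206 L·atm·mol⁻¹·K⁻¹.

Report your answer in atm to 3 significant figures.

1.54 atm

n(NH4NO2) = 1.39 / 64.04 = 0.02171 mol
n(gas produced) = (3/1) × 0.02171 = 0.06513 mol
P = nRT/V = 0.06513 × 0.08206 × 746 / 2.59 = 1.539 atm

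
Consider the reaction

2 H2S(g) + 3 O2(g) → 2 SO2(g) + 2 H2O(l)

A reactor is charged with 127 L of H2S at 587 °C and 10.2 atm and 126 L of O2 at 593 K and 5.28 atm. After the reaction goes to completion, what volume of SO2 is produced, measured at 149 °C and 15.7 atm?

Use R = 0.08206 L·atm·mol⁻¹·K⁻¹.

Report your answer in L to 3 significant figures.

n(H2S) = PV/RT = (10.2 × 127) / (0.08206 × 860.15) = 18.35 mol
n(O2) = PV/RT = (5.28 × 126) / (0.08206 × 593) = 13.67 mol
For 18.35 mol H2S, stoichiometry requires (3/2) × 18.35 = 27.53 mol O2; 13.67 mol is available, so O2 is limiting.
n(SO2) = (2/3) × 13.67 = 9.113 mol
V(SO2) = nRT/P = 9.113 × 0.08206 × 422.15 / 15.7 = 20.11 L

20.1 L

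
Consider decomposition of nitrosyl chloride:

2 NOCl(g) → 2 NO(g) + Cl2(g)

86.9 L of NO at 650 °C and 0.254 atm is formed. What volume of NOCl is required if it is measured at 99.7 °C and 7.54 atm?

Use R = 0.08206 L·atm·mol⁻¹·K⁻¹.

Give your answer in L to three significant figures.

n(NO) = PV/RT = (0.254 × 86.9) / (0.08206 × 923.15) = 0.2914 mol
n(NOCl) = (2/2) × 0.2914 = 0.2914 mol
V = nRT/P = 0.2914 × 0.08206 × 372.85 / 7.54 = 1.182 L

1.18 L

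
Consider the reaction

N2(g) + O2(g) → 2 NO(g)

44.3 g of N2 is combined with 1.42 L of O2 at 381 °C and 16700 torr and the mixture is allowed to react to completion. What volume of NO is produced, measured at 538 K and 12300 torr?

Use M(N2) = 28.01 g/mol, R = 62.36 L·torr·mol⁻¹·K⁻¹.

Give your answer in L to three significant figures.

n(N2) = 44.3 / 28.01 = 1.582 mol
n(O2) = PV/RT = (16700 × 1.42) / (62.36 × 654.15) = 0.5813 mol
For 1.582 mol N2, stoichiometry requires (1/1) × 1.582 = 1.582 mol O2; 0.5813 mol is available, so O2 is limiting.
n(NO) = (2/1) × 0.5813 = 1.163 mol
V(NO) = nRT/P = 1.163 × 62.36 × 538 / 12300 = 3.172 L

3.17 L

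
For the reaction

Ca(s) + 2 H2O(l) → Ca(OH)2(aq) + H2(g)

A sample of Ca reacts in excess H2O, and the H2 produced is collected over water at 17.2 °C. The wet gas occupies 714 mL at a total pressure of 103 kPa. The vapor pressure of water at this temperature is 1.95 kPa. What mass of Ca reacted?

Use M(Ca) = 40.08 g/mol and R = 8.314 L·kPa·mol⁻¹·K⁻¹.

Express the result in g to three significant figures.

P(H2) = 103 − 1.95 = 101.0 kPa
n(H2) = PV/RT = (101.0 × 0.7140) / (8.314 × 290.35) = 0.02987 mol
n(Ca) = (1/1) × 0.02987 = 0.02987 mol
m(Ca) = 0.02987 × 40.08 = 1.197 g

1.20 g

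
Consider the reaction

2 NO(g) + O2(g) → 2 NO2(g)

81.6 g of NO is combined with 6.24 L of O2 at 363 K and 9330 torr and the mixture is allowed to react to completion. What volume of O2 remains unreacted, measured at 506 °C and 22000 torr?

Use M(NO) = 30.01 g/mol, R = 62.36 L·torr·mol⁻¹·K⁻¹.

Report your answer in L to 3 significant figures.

n(NO) = 81.6 / 30.01 = 2.719 mol
n(O2) = PV/RT = (9330 × 6.24) / (62.36 × 363) = 2.572 mol
For 2.719 mol NO, stoichiometry requires (1/2) × 2.719 = 1.359 mol O2; 2.572 mol is available, so NO is limiting.
n(O2) consumed = (1/2) × 2.719 = 1.359 mol; remaining = 2.572 − 1.359 = 1.213 mol
V(O2) = nRT/P = 1.213 × 62.36 × 779.15 / 22000 = 2.679 L

2.68 L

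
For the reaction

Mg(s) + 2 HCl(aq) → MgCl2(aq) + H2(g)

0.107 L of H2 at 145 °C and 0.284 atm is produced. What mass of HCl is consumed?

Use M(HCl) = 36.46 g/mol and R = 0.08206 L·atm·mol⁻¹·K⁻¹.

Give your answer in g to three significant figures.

0.0646 g

n(H2) = PV/RT = (0.284 × 0.107) / (0.08206 × 418.15) = 0.0008856 mol
n(HCl) = (2/1) × 0.0008856 = 0.001771 mol
m(HCl) = 0.001771 × 36.46 = 0.06457 g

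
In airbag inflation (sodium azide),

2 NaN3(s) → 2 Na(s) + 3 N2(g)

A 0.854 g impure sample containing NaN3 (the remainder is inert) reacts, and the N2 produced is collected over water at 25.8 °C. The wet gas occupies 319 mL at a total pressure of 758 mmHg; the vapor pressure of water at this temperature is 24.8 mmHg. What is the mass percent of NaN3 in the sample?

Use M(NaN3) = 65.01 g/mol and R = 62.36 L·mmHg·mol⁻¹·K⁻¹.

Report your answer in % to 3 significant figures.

63.7 %

P(N2) = 758 − 24.8 = 733.2 mmHg
n(N2) = PV/RT = (733.2 × 0.3190) / (62.36 × 298.95) = 0.01255 mol
n(NaN3) = (2/3) × 0.01255 = 0.008367 mol
m(NaN3) = 0.008367 × 65.01 = 0.5439 g
%NaN3 = 0.5439 / 0.854 × 100 = 63.69%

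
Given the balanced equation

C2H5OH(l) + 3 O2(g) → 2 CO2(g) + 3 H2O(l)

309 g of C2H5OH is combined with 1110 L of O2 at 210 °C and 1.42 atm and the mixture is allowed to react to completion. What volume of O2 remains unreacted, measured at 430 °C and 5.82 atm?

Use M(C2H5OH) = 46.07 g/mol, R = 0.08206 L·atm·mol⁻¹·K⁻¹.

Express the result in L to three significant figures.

195 L

n(C2H5OH) = 309 / 46.07 = 6.707 mol
n(O2) = PV/RT = (1.42 × 1110) / (0.08206 × 483.15) = 39.76 mol
For 6.707 mol C2H5OH, stoichiometry requires (3/1) × 6.707 = 20.12 mol O2; 39.76 mol is available, so C2H5OH is limiting.
n(O2) consumed = (3/1) × 6.707 = 20.12 mol; remaining = 39.76 − 20.12 = 19.64 mol
V(O2) = nRT/P = 19.64 × 0.08206 × 703.15 / 5.82 = 194.7 L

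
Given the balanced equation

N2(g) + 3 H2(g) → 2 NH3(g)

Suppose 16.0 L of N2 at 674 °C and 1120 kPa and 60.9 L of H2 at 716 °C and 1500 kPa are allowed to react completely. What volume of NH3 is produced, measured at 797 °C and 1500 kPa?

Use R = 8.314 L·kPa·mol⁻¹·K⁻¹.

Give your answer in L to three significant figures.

27.0 L

n(N2) = PV/RT = (1120 × 16.0) / (8.314 × 947.15) = 2.276 mol
n(H2) = PV/RT = (1500 × 60.9) / (8.314 × 989.15) = 11.11 mol
For 2.276 mol N2, stoichiometry requires (3/1) × 2.276 = 6.828 mol H2; 11.11 mol is available, so N2 is limiting.
n(NH3) = (2/1) × 2.276 = 4.552 mol
V(NH3) = nRT/P = 4.552 × 8.314 × 1070.15 / 1500 = 27.00 L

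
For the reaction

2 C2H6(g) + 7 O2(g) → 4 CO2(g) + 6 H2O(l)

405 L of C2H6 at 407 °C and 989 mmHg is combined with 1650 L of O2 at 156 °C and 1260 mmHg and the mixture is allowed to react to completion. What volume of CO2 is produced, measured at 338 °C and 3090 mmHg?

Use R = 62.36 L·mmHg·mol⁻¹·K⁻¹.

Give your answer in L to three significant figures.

n(C2H6) = PV/RT = (989 × 405) / (62.36 × 680.15) = 9.444 mol
n(O2) = PV/RT = (1260 × 1650) / (62.36 × 429.15) = 77.69 mol
For 9.444 mol C2H6, stoichiometry requires (7/2) × 9.444 = 33.05 mol O2; 77.69 mol is available, so C2H6 is limiting.
n(CO2) = (4/2) × 9.444 = 18.89 mol
V(CO2) = nRT/P = 18.89 × 62.36 × 611.15 / 3090 = 233.0 L

233 L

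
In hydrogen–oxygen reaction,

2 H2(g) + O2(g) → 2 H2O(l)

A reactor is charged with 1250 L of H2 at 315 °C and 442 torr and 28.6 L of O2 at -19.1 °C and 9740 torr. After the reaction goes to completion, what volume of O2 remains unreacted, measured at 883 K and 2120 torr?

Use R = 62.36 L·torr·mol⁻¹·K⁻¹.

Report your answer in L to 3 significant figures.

261 L

n(H2) = PV/RT = (442 × 1250) / (62.36 × 588.15) = 15.06 mol
n(O2) = PV/RT = (9740 × 28.6) / (62.36 × 254.05) = 17.58 mol
For 15.06 mol H2, stoichiometry requires (1/2) × 15.06 = 7.530 mol O2; 17.58 mol is available, so H2 is limiting.
n(O2) consumed = (1/2) × 15.06 = 7.530 mol; remaining = 17.58 − 7.530 = 10.05 mol
V(O2) = nRT/P = 10.05 × 62.36 × 883 / 2120 = 261.0 L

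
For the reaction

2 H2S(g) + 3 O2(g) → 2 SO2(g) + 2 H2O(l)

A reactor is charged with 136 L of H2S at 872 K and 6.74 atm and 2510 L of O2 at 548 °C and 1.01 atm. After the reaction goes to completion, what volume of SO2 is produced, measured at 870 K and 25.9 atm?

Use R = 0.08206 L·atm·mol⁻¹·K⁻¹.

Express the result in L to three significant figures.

n(H2S) = PV/RT = (6.74 × 136) / (0.08206 × 872) = 12.81 mol
n(O2) = PV/RT = (1.01 × 2510) / (0.08206 × 821.15) = 37.62 mol
For 12.81 mol H2S, stoichiometry requires (3/2) × 12.81 = 19.21 mol O2; 37.62 mol is available, so H2S is limiting.
n(SO2) = (2/2) × 12.81 = 12.81 mol
V(SO2) = nRT/P = 12.81 × 0.08206 × 870 / 25.9 = 35.31 L

35.3 L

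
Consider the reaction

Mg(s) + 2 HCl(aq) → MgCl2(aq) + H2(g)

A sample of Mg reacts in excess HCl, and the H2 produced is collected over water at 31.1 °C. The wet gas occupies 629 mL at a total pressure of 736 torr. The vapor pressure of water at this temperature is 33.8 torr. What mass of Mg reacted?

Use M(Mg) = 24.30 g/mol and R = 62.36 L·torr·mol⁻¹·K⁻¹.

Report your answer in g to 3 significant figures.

P(H2) = 736 − 33.8 = 702.2 torr
n(H2) = PV/RT = (702.2 × 0.6290) / (62.36 × 304.25) = 0.02328 mol
n(Mg) = (1/1) × 0.02328 = 0.02328 mol
m(Mg) = 0.02328 × 24.30 = 0.5657 g

0.566 g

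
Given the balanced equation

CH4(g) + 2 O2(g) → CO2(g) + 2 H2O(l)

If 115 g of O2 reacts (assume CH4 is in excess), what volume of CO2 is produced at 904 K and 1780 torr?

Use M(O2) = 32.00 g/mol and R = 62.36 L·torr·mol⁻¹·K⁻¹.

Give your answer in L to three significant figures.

n(O2) = 115.0 / 32.00 = 3.594 mol
n(CO2) = (1/2) × 3.594 = 1.797 mol
V = nRT/P = 1.797 × 62.36 × 904 / 1780 = 56.91 L

56.9 L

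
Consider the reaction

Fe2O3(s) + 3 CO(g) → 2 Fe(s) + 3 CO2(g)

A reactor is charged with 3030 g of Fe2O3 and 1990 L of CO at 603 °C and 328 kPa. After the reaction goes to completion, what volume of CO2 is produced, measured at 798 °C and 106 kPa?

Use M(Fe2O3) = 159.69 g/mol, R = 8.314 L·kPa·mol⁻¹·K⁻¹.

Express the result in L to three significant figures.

4780 L

n(Fe2O3) = 3030 / 159.69 = 18.97 mol
n(CO) = PV/RT = (328 × 1990) / (8.314 × 876.15) = 89.61 mol
For 18.97 mol Fe2O3, stoichiometry requires (3/1) × 18.97 = 56.91 mol CO; 89.61 mol is available, so Fe2O3 is limiting.
n(CO2) = (3/1) × 18.97 = 56.91 mol
V(CO2) = nRT/P = 56.91 × 8.314 × 1071.15 / 106 = 4781 L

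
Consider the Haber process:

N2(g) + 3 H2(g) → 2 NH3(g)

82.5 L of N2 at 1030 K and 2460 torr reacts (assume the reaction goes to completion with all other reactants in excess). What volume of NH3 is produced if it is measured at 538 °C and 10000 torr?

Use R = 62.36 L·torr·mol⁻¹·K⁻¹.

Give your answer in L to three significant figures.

32.0 L

n(N2) = PV/RT = (2460 × 82.5) / (62.36 × 1030) = 3.160 mol
n(NH3) = (2/1) × 3.160 = 6.320 mol
V = nRT/P = 6.320 × 62.36 × 811.15 / 10000 = 31.97 L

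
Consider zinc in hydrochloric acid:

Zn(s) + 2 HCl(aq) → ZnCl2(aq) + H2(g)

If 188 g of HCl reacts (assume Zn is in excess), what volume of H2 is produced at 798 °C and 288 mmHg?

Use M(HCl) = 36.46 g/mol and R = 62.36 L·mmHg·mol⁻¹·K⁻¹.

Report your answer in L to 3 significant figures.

598 L

n(HCl) = 188.0 / 36.46 = 5.156 mol
n(H2) = (1/2) × 5.156 = 2.578 mol
V = nRT/P = 2.578 × 62.36 × 1071.15 / 288 = 597.9 L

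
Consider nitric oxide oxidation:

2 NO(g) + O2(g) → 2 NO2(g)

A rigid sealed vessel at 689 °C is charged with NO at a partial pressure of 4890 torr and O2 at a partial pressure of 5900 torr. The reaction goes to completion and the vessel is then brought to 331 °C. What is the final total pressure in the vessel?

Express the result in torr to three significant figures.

5240 torr

With V and T fixed, P_i ∝ n_i, so the mole ratios apply directly to partial pressures at 689 °C.
P(O2) required for 4890 torr of NO = (1/2) × 4890 = 2445 torr; available 5900 torr, so NO is limiting.
P(O2) remaining = 5900 − (1/2) × 4890 = 3455 torr
P(gaseous products) = (2)/2 × 4890 = 4890 torr
P_total at 689 °C = 3455 + 4890 = 8345 torr
Scaling to 331 °C: P = 8345 × 604.15/962.15 = 5240 torr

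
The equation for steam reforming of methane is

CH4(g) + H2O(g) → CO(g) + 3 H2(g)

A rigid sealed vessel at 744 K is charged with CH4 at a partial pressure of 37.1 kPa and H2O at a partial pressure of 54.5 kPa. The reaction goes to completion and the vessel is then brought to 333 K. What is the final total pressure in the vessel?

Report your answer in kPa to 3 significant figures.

At constant V, partial pressures at 744 K are proportional to moles, so apply stoichiometry directly to pressures.
P(H2O) required for 37.1 kPa of CH4 = (1/1) × 37.1 = 37.10 kPa; available 54.5 kPa, so CH4 is limiting.
P(H2O) remaining = 54.5 − (1/1) × 37.1 = 17.40 kPa
P(gaseous products) = (1+3)/1 × 37.1 = 148.4 kPa
P_total at 744 K = 17.40 + 148.4 = 165.8 kPa
Scaling to 333 K: P = 165.8 × 333/744 = 74.21 kPa

74.2 kPa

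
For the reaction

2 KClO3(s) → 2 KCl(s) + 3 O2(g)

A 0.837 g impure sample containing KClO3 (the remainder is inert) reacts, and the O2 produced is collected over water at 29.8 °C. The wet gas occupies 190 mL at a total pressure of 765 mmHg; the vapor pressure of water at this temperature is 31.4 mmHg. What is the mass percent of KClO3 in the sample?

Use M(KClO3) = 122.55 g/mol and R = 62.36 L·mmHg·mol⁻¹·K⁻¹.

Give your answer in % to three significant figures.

72.0 %

P(O2) = 765 − 31.4 = 733.6 mmHg
n(O2) = PV/RT = (733.6 × 0.1900) / (62.36 × 302.95) = 0.007378 mol
n(KClO3) = (2/3) × 0.007378 = 0.004919 mol
m(KClO3) = 0.004919 × 122.55 = 0.6028 g
%KClO3 = 0.6028 / 0.837 × 100 = 72.02%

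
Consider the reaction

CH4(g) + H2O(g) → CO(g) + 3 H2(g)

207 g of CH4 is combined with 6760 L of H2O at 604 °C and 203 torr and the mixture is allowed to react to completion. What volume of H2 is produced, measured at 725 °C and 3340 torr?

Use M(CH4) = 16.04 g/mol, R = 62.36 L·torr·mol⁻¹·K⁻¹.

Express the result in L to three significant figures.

n(CH4) = 207 / 16.04 = 12.91 mol
n(H2O) = PV/RT = (203 × 6760) / (62.36 × 877.15) = 25.09 mol
For 12.91 mol CH4, stoichiometry requires (1/1) × 12.91 = 12.91 mol H2O; 25.09 mol is available, so CH4 is limiting.
n(H2) = (3/1) × 12.91 = 38.73 mol
V(H2) = nRT/P = 38.73 × 62.36 × 998.15 / 3340 = 721.8 L

722 L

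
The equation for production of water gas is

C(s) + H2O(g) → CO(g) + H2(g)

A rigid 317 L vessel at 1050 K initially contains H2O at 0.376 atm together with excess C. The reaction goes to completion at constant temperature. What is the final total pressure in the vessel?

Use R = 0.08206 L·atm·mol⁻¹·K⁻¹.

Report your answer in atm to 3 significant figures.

0.752 atm

At constant T and V, P ∝ n(gas): 1 mol gas → 2 mol gas.
P_final = (2/1) × 0.376 = 0.7520 atm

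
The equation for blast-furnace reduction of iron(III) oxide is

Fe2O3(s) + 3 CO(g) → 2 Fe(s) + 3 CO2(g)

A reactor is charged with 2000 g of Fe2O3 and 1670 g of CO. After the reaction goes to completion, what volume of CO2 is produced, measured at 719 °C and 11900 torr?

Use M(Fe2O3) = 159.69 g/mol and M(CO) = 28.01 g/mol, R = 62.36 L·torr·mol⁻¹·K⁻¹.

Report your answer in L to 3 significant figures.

195 L

n(Fe2O3) = 2000 / 159.69 = 12.52 mol
n(CO) = 1670 / 28.01 = 59.62 mol
For 12.52 mol Fe2O3, stoichiometry requires (3/1) × 12.52 = 37.56 mol CO; 59.62 mol is available, so Fe2O3 is limiting.
n(CO2) = (3/1) × 12.52 = 37.56 mol
V(CO2) = nRT/P = 37.56 × 62.36 × 992.15 / 11900 = 195.3 L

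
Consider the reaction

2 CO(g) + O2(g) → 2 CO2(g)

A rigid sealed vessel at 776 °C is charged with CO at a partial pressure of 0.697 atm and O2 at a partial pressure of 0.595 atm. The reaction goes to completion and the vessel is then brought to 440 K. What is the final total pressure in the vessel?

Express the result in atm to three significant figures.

0.396 atm

With V and T fixed, P_i ∝ n_i, so the mole ratios apply directly to partial pressures at 776 °C.
P(O2) required for 0.697 atm of CO = (1/2) × 0.697 = 0.3485 atm; available 0.595 atm, so CO is limiting.
P(O2) remaining = 0.595 − (1/2) × 0.697 = 0.2465 atm
P(gaseous products) = (2)/2 × 0.697 = 0.6970 atm
P_total at 776 °C = 0.2465 + 0.6970 = 0.9435 atm
Scaling to 440 K: P = 0.9435 × 440/1049.15 = 0.3957 atm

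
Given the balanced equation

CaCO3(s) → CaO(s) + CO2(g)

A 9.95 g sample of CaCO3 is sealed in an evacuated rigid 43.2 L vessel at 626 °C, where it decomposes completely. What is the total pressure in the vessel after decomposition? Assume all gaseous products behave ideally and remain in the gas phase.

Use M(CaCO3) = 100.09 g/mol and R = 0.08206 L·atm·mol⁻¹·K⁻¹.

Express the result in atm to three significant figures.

0.170 atm

n(CaCO3) = 9.95 / 100.09 = 0.09941 mol
n(gas produced) = (1/1) × 0.09941 = 0.09941 mol
P = nRT/V = 0.09941 × 0.08206 × 899.15 / 43.2 = 0.1698 atm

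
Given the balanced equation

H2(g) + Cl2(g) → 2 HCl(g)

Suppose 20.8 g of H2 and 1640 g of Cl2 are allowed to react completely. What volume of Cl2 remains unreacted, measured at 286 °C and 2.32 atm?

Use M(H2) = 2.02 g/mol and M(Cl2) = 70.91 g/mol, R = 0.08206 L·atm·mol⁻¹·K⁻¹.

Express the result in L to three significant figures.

254 L

n(H2) = 20.8 / 2.02 = 10.30 mol
n(Cl2) = 1640 / 70.91 = 23.13 mol
For 10.30 mol H2, stoichiometry requires (1/1) × 10.30 = 10.30 mol Cl2; 23.13 mol is available, so H2 is limiting.
n(Cl2) consumed = (1/1) × 10.30 = 10.30 mol; remaining = 23.13 − 10.30 = 12.83 mol
V(Cl2) = nRT/P = 12.83 × 0.08206 × 559.15 / 2.32 = 253.7 L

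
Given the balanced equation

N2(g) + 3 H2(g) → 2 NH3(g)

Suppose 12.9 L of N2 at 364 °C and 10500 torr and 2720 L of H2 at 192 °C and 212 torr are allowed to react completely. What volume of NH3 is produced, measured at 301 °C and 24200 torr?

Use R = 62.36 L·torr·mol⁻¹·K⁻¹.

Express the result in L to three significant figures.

n(N2) = PV/RT = (10500 × 12.9) / (62.36 × 637.15) = 3.409 mol
n(H2) = PV/RT = (212 × 2720) / (62.36 × 465.15) = 19.88 mol
For 3.409 mol N2, stoichiometry requires (3/1) × 3.409 = 10.23 mol H2; 19.88 mol is available, so N2 is limiting.
n(NH3) = (2/1) × 3.409 = 6.818 mol
V(NH3) = nRT/P = 6.818 × 62.36 × 574.15 / 24200 = 10.09 L

10.1 L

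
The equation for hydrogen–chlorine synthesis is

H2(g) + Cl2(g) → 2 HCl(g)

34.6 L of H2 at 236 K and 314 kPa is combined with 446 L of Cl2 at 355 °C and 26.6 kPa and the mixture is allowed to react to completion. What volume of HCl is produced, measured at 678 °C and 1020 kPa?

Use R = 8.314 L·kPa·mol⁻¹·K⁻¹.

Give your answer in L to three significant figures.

35.2 L

n(H2) = PV/RT = (314 × 34.6) / (8.314 × 236) = 5.537 mol
n(Cl2) = PV/RT = (26.6 × 446) / (8.314 × 628.15) = 2.272 mol
For 5.537 mol H2, stoichiometry requires (1/1) × 5.537 = 5.537 mol Cl2; 2.272 mol is available, so Cl2 is limiting.
n(HCl) = (2/1) × 2.272 = 4.544 mol
V(HCl) = nRT/P = 4.544 × 8.314 × 951.15 / 1020 = 35.23 L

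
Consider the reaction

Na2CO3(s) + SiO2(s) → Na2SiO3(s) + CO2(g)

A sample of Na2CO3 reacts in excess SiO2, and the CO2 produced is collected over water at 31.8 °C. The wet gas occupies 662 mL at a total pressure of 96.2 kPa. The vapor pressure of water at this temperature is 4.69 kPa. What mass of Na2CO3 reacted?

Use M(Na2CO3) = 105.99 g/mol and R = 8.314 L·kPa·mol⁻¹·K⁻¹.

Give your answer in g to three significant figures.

2.53 g

P(CO2) = 96.2 − 4.69 = 91.51 kPa
n(CO2) = PV/RT = (91.51 × 0.6620) / (8.314 × 304.95) = 0.02389 mol
n(Na2CO3) = (1/1) × 0.02389 = 0.02389 mol
m(Na2CO3) = 0.02389 × 105.99 = 2.532 g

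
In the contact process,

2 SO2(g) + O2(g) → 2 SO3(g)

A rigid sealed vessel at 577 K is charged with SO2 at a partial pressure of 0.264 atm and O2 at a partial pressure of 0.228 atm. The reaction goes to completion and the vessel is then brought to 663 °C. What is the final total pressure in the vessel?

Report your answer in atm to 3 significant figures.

Because the vessel is rigid and T is held at 577 K, work the stoichiometry in partial pressures (P_i = n_iRT/V).
P(O2) required for 0.264 atm of SO2 = (1/2) × 0.264 = 0.1320 atm; available 0.228 atm, so SO2 is limiting.
P(O2) remaining = 0.228 − (1/2) × 0.264 = 0.09600 atm
P(gaseous products) = (2)/2 × 0.264 = 0.2640 atm
P_total at 577 K = 0.09600 + 0.2640 = 0.3600 atm
Scaling to 663 °C: P = 0.3600 × 936.15/577 = 0.5841 atm

0.584 atm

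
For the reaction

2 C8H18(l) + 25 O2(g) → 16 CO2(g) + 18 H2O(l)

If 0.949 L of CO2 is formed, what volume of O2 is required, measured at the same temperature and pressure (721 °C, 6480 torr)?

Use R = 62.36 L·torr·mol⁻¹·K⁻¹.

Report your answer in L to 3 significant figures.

At constant T and P, gas volumes are in the mole ratio: V(O2) = (25/16) × 0.949 = 1.483 L

1.48 L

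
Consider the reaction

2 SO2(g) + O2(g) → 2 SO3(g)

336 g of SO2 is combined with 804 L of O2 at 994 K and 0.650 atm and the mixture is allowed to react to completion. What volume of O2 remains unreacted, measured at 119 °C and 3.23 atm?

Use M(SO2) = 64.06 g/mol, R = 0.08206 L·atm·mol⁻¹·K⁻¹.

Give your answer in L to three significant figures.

37.7 L

n(SO2) = 336 / 64.06 = 5.245 mol
n(O2) = PV/RT = (0.650 × 804) / (0.08206 × 994) = 6.407 mol
For 5.245 mol SO2, stoichiometry requires (1/2) × 5.245 = 2.623 mol O2; 6.407 mol is available, so SO2 is limiting.
n(O2) consumed = (1/2) × 5.245 = 2.623 mol; remaining = 6.407 − 2.623 = 3.784 mol
V(O2) = nRT/P = 3.784 × 0.08206 × 392.15 / 3.23 = 37.70 L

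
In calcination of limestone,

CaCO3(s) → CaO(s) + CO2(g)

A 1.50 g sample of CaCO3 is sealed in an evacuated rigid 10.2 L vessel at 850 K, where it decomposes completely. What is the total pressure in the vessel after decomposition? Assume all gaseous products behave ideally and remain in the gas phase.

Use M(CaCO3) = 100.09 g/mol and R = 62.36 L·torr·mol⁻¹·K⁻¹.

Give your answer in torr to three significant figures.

77.9 torr

n(CaCO3) = 1.50 / 100.09 = 0.01499 mol
n(gas produced) = (1/1) × 0.01499 = 0.01499 mol
P = nRT/V = 0.01499 × 62.36 × 850 / 10.2 = 77.90 torr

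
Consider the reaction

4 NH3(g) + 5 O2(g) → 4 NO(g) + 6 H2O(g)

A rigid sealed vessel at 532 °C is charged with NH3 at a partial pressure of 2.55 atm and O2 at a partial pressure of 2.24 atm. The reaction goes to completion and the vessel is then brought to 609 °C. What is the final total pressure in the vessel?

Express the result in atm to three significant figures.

At constant V, partial pressures at 532 °C are proportional to moles, so apply stoichiometry directly to pressures.
P(O2) required for 2.55 atm of NH3 = (5/4) × 2.55 = 3.188 atm; available 2.24 atm, so O2 is limiting.
P(NH3) remaining = 2.55 − (4/5) × 2.24 = 0.7580 atm
P(gaseous products) = (4+6)/5 × 2.24 = 4.480 atm
P_total at 532 °C = 0.7580 + 4.480 = 5.238 atm
Scaling to 609 °C: P = 5.238 × 882.15/805.15 = 5.739 atm

5.74 atm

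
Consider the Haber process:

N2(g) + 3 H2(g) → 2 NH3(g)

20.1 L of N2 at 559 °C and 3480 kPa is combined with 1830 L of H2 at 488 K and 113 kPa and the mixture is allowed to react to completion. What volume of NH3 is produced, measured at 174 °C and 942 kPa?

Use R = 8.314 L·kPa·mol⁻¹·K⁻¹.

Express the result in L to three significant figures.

n(N2) = PV/RT = (3480 × 20.1) / (8.314 × 832.15) = 10.11 mol
n(H2) = PV/RT = (113 × 1830) / (8.314 × 488) = 50.97 mol
For 10.11 mol N2, stoichiometry requires (3/1) × 10.11 = 30.33 mol H2; 50.97 mol is available, so N2 is limiting.
n(NH3) = (2/1) × 10.11 = 20.22 mol
V(NH3) = nRT/P = 20.22 × 8.314 × 447.15 / 942 = 79.80 L

79.8 L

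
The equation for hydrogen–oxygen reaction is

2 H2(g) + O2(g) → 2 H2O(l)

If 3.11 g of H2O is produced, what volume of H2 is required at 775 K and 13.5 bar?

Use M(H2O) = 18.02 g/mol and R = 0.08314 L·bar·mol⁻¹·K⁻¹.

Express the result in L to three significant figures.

0.824 L

n(H2O) = 3.110 / 18.02 = 0.1726 mol
n(H2) = (2/2) × 0.1726 = 0.1726 mol
V = nRT/P = 0.1726 × 0.08314 × 775 / 13.5 = 0.8238 L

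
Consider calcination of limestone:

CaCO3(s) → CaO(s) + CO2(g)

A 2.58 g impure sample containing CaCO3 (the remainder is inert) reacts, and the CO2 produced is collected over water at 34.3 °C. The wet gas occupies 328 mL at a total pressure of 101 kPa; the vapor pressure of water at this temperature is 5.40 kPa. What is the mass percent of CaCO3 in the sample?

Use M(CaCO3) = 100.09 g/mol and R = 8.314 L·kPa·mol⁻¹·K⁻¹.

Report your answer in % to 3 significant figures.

47.6 %

P(CO2) = 101 − 5.40 = 95.60 kPa
n(CO2) = PV/RT = (95.60 × 0.3280) / (8.314 × 307.45) = 0.01227 mol
n(CaCO3) = (1/1) × 0.01227 = 0.01227 mol
m(CaCO3) = 0.01227 × 100.09 = 1.228 g
%CaCO3 = 1.228 / 2.58 × 100 = 47.60%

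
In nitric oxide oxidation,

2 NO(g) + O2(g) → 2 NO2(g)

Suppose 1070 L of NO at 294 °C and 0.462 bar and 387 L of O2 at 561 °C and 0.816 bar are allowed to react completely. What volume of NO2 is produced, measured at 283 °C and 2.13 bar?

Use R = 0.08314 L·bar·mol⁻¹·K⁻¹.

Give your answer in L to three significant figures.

198 L

n(NO) = PV/RT = (0.462 × 1070) / (0.08314 × 567.15) = 10.48 mol
n(O2) = PV/RT = (0.816 × 387) / (0.08314 × 834.15) = 4.554 mol
For 10.48 mol NO, stoichiometry requires (1/2) × 10.48 = 5.240 mol O2; 4.554 mol is available, so O2 is limiting.
n(NO2) = (2/1) × 4.554 = 9.108 mol
V(NO2) = nRT/P = 9.108 × 0.08314 × 556.15 / 2.13 = 197.7 L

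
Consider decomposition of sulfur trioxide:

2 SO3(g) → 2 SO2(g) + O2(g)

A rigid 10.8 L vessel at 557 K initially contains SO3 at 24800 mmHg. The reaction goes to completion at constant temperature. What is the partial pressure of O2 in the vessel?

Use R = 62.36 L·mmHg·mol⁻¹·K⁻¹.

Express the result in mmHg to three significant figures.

12400 mmHg

n(SO3)₀ = PV/RT = (24800 × 10.8) / (62.36 × 557) = 7.711 mol
n(O2) = (1/2) × 7.711 = 3.856 mol
P(O2) = nRT/V = 3.856 × 62.36 × 557 / 10.8 = 12400 mmHg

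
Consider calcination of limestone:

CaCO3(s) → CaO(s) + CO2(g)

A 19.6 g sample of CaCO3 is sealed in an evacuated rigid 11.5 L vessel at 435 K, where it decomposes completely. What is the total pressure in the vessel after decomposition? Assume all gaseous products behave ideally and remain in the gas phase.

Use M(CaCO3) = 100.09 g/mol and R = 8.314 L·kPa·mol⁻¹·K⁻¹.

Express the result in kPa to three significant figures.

61.6 kPa

n(CaCO3) = 19.6 / 100.09 = 0.1958 mol
n(gas produced) = (1/1) × 0.1958 = 0.1958 mol
P = nRT/V = 0.1958 × 8.314 × 435 / 11.5 = 61.58 kPa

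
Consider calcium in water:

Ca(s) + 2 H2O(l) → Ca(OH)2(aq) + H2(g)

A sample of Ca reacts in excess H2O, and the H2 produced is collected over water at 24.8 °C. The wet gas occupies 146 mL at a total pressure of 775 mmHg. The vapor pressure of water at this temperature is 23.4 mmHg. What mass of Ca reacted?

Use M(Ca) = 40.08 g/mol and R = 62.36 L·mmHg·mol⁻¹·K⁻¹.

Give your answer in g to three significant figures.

P(H2) = 775 − 23.4 = 751.6 mmHg
n(H2) = PV/RT = (751.6 × 0.1460) / (62.36 × 297.95) = 0.005906 mol
n(Ca) = (1/1) × 0.005906 = 0.005906 mol
m(Ca) = 0.005906 × 40.08 = 0.2367 g

0.237 g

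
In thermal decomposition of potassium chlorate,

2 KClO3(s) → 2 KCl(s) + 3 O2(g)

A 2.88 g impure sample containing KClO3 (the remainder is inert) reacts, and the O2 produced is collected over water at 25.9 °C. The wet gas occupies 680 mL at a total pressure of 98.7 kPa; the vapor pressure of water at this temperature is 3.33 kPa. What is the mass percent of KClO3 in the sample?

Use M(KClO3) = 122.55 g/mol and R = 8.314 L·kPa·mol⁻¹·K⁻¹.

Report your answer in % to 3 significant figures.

74.0 %

P(O2) = 98.7 − 3.33 = 95.37 kPa
n(O2) = PV/RT = (95.37 × 0.6800) / (8.314 × 299.05) = 0.02608 mol
n(KClO3) = (2/3) × 0.02608 = 0.01739 mol
m(KClO3) = 0.01739 × 122.55 = 2.131 g
%KClO3 = 2.131 / 2.88 × 100 = 73.99%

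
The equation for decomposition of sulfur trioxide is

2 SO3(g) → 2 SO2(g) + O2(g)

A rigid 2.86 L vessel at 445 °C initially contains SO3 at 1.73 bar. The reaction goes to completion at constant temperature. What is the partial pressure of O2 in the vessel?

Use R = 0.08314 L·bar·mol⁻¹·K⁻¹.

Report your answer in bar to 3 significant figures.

0.865 bar

n(SO3)₀ = PV/RT = (1.73 × 2.86) / (0.08314 × 718.15) = 0.08287 mol
n(O2) = (1/2) × 0.08287 = 0.04143 mol
P(O2) = nRT/V = 0.04143 × 0.08314 × 718.15 / 2.86 = 0.8649 bar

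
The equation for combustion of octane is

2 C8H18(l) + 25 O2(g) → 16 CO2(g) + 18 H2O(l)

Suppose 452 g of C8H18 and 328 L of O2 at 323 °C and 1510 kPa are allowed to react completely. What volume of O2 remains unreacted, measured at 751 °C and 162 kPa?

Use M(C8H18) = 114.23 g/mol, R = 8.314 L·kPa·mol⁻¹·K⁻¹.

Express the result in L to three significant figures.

n(C8H18) = 452 / 114.23 = 3.957 mol
n(O2) = PV/RT = (1510 × 328) / (8.314 × 596.15) = 99.93 mol
For 3.957 mol C8H18, stoichiometry requires (25/2) × 3.957 = 49.46 mol O2; 99.93 mol is available, so C8H18 is limiting.
n(O2) consumed = (25/2) × 3.957 = 49.46 mol; remaining = 99.93 − 49.46 = 50.47 mol
V(O2) = nRT/P = 50.47 × 8.314 × 1024.15 / 162 = 2653 L

2650 L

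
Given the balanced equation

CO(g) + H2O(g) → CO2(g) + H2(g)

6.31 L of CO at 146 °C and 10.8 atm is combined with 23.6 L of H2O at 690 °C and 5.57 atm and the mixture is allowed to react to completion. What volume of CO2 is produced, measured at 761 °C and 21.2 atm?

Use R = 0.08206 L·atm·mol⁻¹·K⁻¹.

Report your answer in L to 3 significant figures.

6.66 L

n(CO) = PV/RT = (10.8 × 6.31) / (0.08206 × 419.15) = 1.981 mol
n(H2O) = PV/RT = (5.57 × 23.6) / (0.08206 × 963.15) = 1.663 mol
For 1.981 mol CO, stoichiometry requires (1/1) × 1.981 = 1.981 mol H2O; 1.663 mol is available, so H2O is limiting.
n(CO2) = (1/1) × 1.663 = 1.663 mol
V(CO2) = nRT/P = 1.663 × 0.08206 × 1034.15 / 21.2 = 6.657 L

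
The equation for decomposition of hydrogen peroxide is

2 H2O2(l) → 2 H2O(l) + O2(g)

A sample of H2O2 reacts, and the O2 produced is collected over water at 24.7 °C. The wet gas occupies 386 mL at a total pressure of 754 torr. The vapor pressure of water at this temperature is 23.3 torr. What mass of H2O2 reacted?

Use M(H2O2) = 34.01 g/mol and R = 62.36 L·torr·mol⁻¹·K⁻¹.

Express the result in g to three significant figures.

1.03 g

P(O2) = 754 − 23.3 = 730.7 torr
n(O2) = PV/RT = (730.7 × 0.3860) / (62.36 × 297.85) = 0.01519 mol
n(H2O2) = (2/1) × 0.01519 = 0.03038 mol
m(H2O2) = 0.03038 × 34.01 = 1.033 g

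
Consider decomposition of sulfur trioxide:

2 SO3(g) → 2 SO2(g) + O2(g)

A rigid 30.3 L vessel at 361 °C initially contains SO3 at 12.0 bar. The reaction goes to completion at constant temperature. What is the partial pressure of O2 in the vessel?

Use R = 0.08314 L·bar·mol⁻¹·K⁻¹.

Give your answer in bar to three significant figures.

6.00 bar

n(SO3)₀ = PV/RT = (12.0 × 30.3) / (0.08314 × 634.15) = 6.896 mol
n(O2) = (1/2) × 6.896 = 3.448 mol
P(O2) = nRT/V = 3.448 × 0.08314 × 634.15 / 30.3 = 6.000 bar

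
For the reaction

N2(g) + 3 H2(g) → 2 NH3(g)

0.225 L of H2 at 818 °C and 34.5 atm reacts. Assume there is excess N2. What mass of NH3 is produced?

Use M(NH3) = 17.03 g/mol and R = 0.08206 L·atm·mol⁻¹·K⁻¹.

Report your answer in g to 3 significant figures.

0.984 g

n(H2) = PV/RT = (34.5 × 0.225) / (0.08206 × 1091.15) = 0.08669 mol
n(NH3) = (2/3) × 0.08669 = 0.05779 mol
m(NH3) = 0.05779 × 17.03 = 0.9842 g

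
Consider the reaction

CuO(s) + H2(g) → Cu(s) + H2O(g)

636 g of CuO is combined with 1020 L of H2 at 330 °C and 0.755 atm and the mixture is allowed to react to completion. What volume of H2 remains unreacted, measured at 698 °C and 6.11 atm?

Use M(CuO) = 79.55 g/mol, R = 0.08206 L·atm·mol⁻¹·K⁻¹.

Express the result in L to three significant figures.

n(CuO) = 636 / 79.55 = 7.995 mol
n(H2) = PV/RT = (0.755 × 1020) / (0.08206 × 603.15) = 15.56 mol
For 7.995 mol CuO, stoichiometry requires (1/1) × 7.995 = 7.995 mol H2; 15.56 mol is available, so CuO is limiting.
n(H2) consumed = (1/1) × 7.995 = 7.995 mol; remaining = 15.56 − 7.995 = 7.565 mol
V(H2) = nRT/P = 7.565 × 0.08206 × 971.15 / 6.11 = 98.67 L

98.7 L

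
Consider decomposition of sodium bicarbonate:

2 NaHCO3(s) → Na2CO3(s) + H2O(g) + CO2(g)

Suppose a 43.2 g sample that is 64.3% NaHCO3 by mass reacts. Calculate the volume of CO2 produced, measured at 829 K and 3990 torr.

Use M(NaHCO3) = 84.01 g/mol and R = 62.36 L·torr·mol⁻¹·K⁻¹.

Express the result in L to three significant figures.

2.14 L

mass of NaHCO3 = 43.2 × 64.3/100 = 27.78 g
n(NaHCO3) = 27.78 / 84.01 = 0.3307 mol
n(CO2) = (1/2) × 0.3307 = 0.1653 mol
V = nRT/P = 0.1653 × 62.36 × 829 / 3990 = 2.142 L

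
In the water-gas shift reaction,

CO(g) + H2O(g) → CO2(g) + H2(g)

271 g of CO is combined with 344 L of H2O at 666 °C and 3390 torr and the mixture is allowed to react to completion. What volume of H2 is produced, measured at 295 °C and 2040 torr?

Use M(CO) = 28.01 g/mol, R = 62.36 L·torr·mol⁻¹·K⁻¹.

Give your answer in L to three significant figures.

n(CO) = 271 / 28.01 = 9.675 mol
n(H2O) = PV/RT = (3390 × 344) / (62.36 × 939.15) = 19.91 mol
For 9.675 mol CO, stoichiometry requires (1/1) × 9.675 = 9.675 mol H2O; 19.91 mol is available, so CO is limiting.
n(H2) = (1/1) × 9.675 = 9.675 mol
V(H2) = nRT/P = 9.675 × 62.36 × 568.15 / 2040 = 168.0 L

168 L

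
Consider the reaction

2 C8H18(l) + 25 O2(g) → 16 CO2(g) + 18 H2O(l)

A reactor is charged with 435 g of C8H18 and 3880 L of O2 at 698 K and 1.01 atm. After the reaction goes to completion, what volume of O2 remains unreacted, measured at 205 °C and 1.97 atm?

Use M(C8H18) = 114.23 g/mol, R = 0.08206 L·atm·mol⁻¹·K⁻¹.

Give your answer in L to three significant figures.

n(C8H18) = 435 / 114.23 = 3.808 mol
n(O2) = PV/RT = (1.01 × 3880) / (0.08206 × 698) = 68.42 mol
For 3.808 mol C8H18, stoichiometry requires (25/2) × 3.808 = 47.60 mol O2; 68.42 mol is available, so C8H18 is limiting.
n(O2) consumed = (25/2) × 3.808 = 47.60 mol; remaining = 68.42 − 47.60 = 20.82 mol
V(O2) = nRT/P = 20.82 × 0.08206 × 478.15 / 1.97 = 414.7 L

415 L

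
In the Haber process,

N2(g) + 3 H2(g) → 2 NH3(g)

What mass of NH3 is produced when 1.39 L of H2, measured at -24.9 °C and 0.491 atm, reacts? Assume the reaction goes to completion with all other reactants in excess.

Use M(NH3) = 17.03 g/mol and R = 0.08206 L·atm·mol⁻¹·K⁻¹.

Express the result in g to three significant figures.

0.380 g

n(H2) = PV/RT = (0.491 × 1.39) / (0.08206 × 248.25) = 0.03350 mol
n(NH3) = (2/3) × 0.03350 = 0.02233 mol
m(NH3) = 0.02233 × 17.03 = 0.3803 g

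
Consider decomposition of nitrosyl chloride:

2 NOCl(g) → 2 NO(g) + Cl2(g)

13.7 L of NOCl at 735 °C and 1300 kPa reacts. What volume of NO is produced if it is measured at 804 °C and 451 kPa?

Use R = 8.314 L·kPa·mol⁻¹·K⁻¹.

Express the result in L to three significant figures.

42.2 L

n(NOCl) = PV/RT = (1300 × 13.7) / (8.314 × 1008.15) = 2.125 mol
n(NO) = (2/2) × 2.125 = 2.125 mol
V = nRT/P = 2.125 × 8.314 × 1077.15 / 451 = 42.20 L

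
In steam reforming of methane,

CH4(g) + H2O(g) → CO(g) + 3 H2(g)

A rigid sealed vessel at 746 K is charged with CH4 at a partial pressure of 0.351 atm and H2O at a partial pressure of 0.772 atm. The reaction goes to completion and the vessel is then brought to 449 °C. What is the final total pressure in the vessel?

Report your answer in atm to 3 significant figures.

Because the vessel is rigid and T is held at 746 K, work the stoichiometry in partial pressures (P_i = n_iRT/V).
P(H2O) required for 0.351 atm of CH4 = (1/1) × 0.351 = 0.3510 atm; available 0.772 atm, so CH4 is limiting.
P(H2O) remaining = 0.772 − (1/1) × 0.351 = 0.4210 atm
P(gaseous products) = (1+3)/1 × 0.351 = 1.404 atm
P_total at 746 K = 0.4210 + 1.404 = 1.825 atm
Scaling to 449 °C: P = 1.825 × 722.15/746 = 1.767 atm

1.77 atm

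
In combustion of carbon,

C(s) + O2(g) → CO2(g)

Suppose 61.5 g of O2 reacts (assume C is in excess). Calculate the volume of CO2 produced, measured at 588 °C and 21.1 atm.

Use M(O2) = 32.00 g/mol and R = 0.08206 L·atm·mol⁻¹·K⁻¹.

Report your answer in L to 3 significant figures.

6.44 L

n(O2) = 61.50 / 32.00 = 1.922 mol
n(CO2) = (1/1) × 1.922 = 1.922 mol
V = nRT/P = 1.922 × 0.08206 × 861.15 / 21.1 = 6.437 L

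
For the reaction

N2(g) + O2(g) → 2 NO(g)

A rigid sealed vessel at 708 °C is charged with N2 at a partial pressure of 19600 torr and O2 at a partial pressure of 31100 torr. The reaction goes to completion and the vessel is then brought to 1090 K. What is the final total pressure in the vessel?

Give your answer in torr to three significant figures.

Because the vessel is rigid and T is held at 708 °C, work the stoichiometry in partial pressures (P_i = n_iRT/V).
P(O2) required for 19600 torr of N2 = (1/1) × 19600 = 19600 torr; available 31100 torr, so N2 is limiting.
P(O2) remaining = 31100 − (1/1) × 19600 = 11500 torr
P(gaseous products) = (2)/1 × 19600 = 39200 torr
P_total at 708 °C = 11500 + 39200 = 50700 torr
Scaling to 1090 K: P = 50700 × 1090/981.15 = 56320 torr

56300 torr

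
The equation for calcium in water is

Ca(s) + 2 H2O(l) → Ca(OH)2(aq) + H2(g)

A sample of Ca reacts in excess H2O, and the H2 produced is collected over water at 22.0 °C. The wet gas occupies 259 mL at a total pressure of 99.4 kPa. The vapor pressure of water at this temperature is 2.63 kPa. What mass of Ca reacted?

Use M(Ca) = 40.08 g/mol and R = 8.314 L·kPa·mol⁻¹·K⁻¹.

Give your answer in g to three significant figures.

P(H2) = 99.4 − 2.63 = 96.77 kPa
n(H2) = PV/RT = (96.77 × 0.2590) / (8.314 × 295.15) = 0.01021 mol
n(Ca) = (1/1) × 0.01021 = 0.01021 mol
m(Ca) = 0.01021 × 40.08 = 0.4092 g

0.409 g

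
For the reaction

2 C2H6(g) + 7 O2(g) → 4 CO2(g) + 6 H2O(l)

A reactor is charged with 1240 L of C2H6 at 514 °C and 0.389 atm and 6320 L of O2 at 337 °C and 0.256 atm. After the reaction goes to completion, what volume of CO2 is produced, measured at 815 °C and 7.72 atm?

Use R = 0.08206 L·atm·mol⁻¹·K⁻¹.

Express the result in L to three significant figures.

173 L

n(C2H6) = PV/RT = (0.389 × 1240) / (0.08206 × 787.15) = 7.468 mol
n(O2) = PV/RT = (0.256 × 6320) / (0.08206 × 610.15) = 32.31 mol
For 7.468 mol C2H6, stoichiometry requires (7/2) × 7.468 = 26.14 mol O2; 32.31 mol is available, so C2H6 is limiting.
n(CO2) = (4/2) × 7.468 = 14.94 mol
V(CO2) = nRT/P = 14.94 × 0.08206 × 1088.15 / 7.72 = 172.8 L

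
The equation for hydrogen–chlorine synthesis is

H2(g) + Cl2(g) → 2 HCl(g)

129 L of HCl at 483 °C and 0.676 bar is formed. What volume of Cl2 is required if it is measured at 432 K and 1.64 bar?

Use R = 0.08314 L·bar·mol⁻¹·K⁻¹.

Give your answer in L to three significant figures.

n(HCl) = PV/RT = (0.676 × 129) / (0.08314 × 756.15) = 1.387 mol
n(Cl2) = (1/2) × 1.387 = 0.6935 mol
V = nRT/P = 0.6935 × 0.08314 × 432 / 1.64 = 15.19 L

15.2 L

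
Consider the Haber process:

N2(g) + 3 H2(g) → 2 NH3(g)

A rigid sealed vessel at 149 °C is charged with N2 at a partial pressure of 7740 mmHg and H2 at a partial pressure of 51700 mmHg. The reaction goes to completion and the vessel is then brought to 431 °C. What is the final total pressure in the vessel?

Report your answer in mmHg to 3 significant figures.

At constant V, partial pressures at 149 °C are proportional to moles, so apply stoichiometry directly to pressures.
P(H2) required for 7740 mmHg of N2 = (3/1) × 7740 = 23220 mmHg; available 51700 mmHg, so N2 is limiting.
P(H2) remaining = 51700 − (3/1) × 7740 = 28480 mmHg
P(gaseous products) = (2)/1 × 7740 = 15480 mmHg
P_total at 149 °C = 28480 + 15480 = 43960 mmHg
Scaling to 431 °C: P = 43960 × 704.15/422.15 = 73330 mmHg

73300 mmHg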